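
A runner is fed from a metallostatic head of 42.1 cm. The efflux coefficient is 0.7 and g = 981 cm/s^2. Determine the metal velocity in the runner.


Formula: v = Cd * sqrt(2 * g * h)  (Torricelli with discharge coefficient)
2*g*h = 2 * 981 * 42.1 = 82600.2 cm^2/s^2
sqrt(82600.2) = 287.40251 cm/s
v = 0.7 * 287.40251 = 201.1818 cm/s

Final answer: 201.1818 cm/s


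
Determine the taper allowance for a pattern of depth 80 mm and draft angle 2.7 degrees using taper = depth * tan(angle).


Formula: taper = depth * tan(draft_angle)
tan(2.7 deg) = 0.0471588
taper = 80 mm * 0.0471588 = 3.7727 mm

3.7727 mm


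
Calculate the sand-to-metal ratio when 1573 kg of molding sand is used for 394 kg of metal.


Formula: Sand-to-Metal Ratio = W_sand / W_metal
Ratio = 1573 kg / 394 kg = 3.9924


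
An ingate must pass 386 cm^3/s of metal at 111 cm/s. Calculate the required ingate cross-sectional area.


Formula: A_ingate = Q / v  (continuity equation)
A = 386 cm^3/s / 111 cm/s = 3.4775 cm^2

Answer: 3.4775 cm^2


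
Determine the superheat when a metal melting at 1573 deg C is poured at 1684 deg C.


Formula: Superheat = T_pour - T_melt
Superheat = 1684 - 1573 = 111 deg C

111 deg C


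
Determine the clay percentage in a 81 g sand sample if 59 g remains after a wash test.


Formula: Clay% = (W_total - W_washed) / W_total * 100
Clay mass = 81 - 59 = 22 g
Clay% = 22 / 81 * 100 = 27.1605%

Answer: 27.1605%


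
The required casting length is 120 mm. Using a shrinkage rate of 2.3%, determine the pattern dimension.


Formula: L_pattern = L_casting * (1 + shrinkage_rate/100)
Shrinkage factor = 1 + 2.3/100 = 1.023
L_pattern = 120 mm * 1.023 = 122.7600 mm

Final answer: 122.7600 mm


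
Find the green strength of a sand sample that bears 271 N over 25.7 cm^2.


Formula: Compressive Strength = Force / Area
Strength = 271 N / 25.7 cm^2 = 10.5447 N/cm^2

Answer: 10.5447 N/cm^2


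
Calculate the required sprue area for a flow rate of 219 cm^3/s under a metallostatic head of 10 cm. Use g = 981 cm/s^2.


Formula: v = sqrt(2*g*h), A = Q/v
Velocity: v = sqrt(2 * 981 * 10) = sqrt(19620) = 140.0714 cm/s
Sprue area: A = Q / v = 219 / 140.0714 = 1.5635 cm^2

Final answer: 1.5635 cm^2


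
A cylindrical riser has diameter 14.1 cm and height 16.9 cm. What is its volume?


Formula: V = pi * (D/2)^2 * H  (cylinder volume)
Radius = D/2 = 14.1/2 = 7.05 cm
V = pi * 7.05^2 * 16.9 = 2638.8506 cm^3


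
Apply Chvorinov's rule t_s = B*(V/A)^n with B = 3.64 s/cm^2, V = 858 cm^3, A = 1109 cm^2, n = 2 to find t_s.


Formula: t_s = B * (V/A)^n  (Chvorinov's rule, n=2)
Modulus M = V/A = 858/1109 = 0.773670 cm
M^2 = 0.773670^2 = 0.598565 cm^2
t_s = 3.64 * 0.598565 = 2.1788 s

Answer: 2.1788 s


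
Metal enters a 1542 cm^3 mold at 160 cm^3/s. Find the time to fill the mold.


Formula: t_fill = V_mold / Q_flow
t = 1542 cm^3 / 160 cm^3/s = 9.6375 s

Final answer: 9.6375 s


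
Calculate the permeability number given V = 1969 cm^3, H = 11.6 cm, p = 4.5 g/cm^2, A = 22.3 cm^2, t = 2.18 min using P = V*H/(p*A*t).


Formula: Permeability Number P = (V * H) / (p * A * t)
Numerator: V * H = 1969 * 11.6 = 22840.4
Denominator: p * A * t = 4.5 * 22.3 * 2.18 = 218.763
P = 22840.4 / 218.763 = 104.4071

Final answer: 104.4071


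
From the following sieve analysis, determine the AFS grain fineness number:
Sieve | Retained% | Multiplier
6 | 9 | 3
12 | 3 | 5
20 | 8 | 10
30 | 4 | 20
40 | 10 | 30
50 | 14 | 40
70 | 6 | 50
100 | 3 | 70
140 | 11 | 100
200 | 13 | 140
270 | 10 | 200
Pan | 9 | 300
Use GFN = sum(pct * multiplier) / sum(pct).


Formula: GFN = sum(pct * multiplier) / sum(pct)
sum(pct * multiplier) = 9192
sum(pct) = 100
GFN = 9192 / 100 = 91.92

91.92


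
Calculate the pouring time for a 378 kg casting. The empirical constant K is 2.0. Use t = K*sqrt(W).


Formula: t = K * sqrt(W)
sqrt(W) = sqrt(378) = 19.44222
t = 2.0 * 19.44222 = 38.8844 s

Final answer: 38.8844 s


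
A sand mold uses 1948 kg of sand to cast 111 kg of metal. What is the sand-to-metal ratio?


Formula: Sand-to-Metal Ratio = W_sand / W_metal
Ratio = 1948 kg / 111 kg = 17.5495


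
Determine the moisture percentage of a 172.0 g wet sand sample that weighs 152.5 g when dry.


Formula: MC = (W_wet - W_dry) / W_wet * 100
Water mass = 172.0 - 152.5 = 19.5 g
MC = 19.5 / 172.0 * 100 = 11.3372%

11.3372%


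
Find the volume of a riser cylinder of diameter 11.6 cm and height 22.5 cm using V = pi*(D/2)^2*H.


Formula: V = pi * (D/2)^2 * H  (cylinder volume)
Radius = D/2 = 11.6/2 = 5.8 cm
V = pi * 5.8^2 * 22.5 = 2377.8715 cm^3


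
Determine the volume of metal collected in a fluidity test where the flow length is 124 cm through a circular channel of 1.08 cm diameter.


Formula: V = pi * (d/2)^2 * L  (cylinder volume)
Radius = 1.08/2 = 0.54 cm
V = pi * 0.54^2 * 124 = 113.5950 cm^3

113.5950 cm^3


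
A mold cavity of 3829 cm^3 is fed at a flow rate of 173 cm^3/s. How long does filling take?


Formula: t_fill = V_mold / Q_flow
t = 3829 cm^3 / 173 cm^3/s = 22.1329 s

Answer: 22.1329 s


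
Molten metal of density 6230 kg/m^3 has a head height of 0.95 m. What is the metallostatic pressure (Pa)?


Formula: P = rho * g * h
rho * g = 6230 * 9.81 = 61116.3 N/m^3
P = 61116.3 * 0.95 = 58060.4850 Pa

Final answer: 58060.4850 Pa


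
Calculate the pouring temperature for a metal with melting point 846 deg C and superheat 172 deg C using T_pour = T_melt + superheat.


Formula: T_pour = T_melt + Superheat
T_pour = 846 + 172 = 1018 deg C

Final answer: 1018 deg C


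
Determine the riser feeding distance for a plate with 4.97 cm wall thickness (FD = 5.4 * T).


Formula: FD = 5.4 * T  (riser feeding-distance rule)
FD = 5.4 * 4.97 cm = 26.8380 cm

Final answer: 26.8380 cm


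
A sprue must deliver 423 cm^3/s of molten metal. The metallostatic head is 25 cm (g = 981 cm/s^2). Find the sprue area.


Formula: v = sqrt(2*g*h), A = Q/v
Velocity: v = sqrt(2 * 981 * 25) = sqrt(49050) = 221.4723 cm/s
Sprue area: A = Q / v = 423 / 221.4723 = 1.9099 cm^2

1.9099 cm^2


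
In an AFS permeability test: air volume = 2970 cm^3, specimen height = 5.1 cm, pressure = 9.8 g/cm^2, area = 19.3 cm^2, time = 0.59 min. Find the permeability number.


Formula: Permeability Number P = (V * H) / (p * A * t)
Numerator: V * H = 2970 * 5.1 = 15147.0
Denominator: p * A * t = 9.8 * 19.3 * 0.59 = 111.5926
P = 15147.0 / 111.5926 = 135.7348

135.7348


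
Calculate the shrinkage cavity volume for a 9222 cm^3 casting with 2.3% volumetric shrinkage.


Formula: V_shrink = V_casting * shrinkage_pct / 100
V_shrink = 9222 cm^3 * 2.3 / 100 = 212.1060 cm^3

Answer: 212.1060 cm^3


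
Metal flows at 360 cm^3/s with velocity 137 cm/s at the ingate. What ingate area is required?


Formula: A_ingate = Q / v  (continuity equation)
A = 360 cm^3/s / 137 cm/s = 2.6277 cm^2

2.6277 cm^2


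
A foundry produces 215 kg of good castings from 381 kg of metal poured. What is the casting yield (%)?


Formula: Casting Yield = (W_good / W_total) * 100
Yield = (215 kg / 381 kg) * 100 = 56.4304%


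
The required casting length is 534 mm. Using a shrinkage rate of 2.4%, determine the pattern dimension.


Formula: L_pattern = L_casting * (1 + shrinkage_rate/100)
Shrinkage factor = 1 + 2.4/100 = 1.024
L_pattern = 534 mm * 1.024 = 546.8160 mm

Answer: 546.8160 mm


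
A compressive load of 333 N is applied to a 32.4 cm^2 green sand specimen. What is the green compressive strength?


Formula: Compressive Strength = Force / Area
Strength = 333 N / 32.4 cm^2 = 10.2778 N/cm^2

Answer: 10.2778 N/cm^2


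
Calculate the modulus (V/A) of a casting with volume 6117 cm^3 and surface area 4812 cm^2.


Formula: Casting Modulus M = V / A
M = 6117 cm^3 / 4812 cm^2 = 1.2712 cm

1.2712 cm


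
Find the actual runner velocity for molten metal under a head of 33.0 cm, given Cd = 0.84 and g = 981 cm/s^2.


Formula: v = Cd * sqrt(2 * g * h)  (Torricelli with discharge coefficient)
2*g*h = 2 * 981 * 33.0 = 64746.0 cm^2/s^2
sqrt(64746.0) = 254.45235 cm/s
v = 0.84 * 254.45235 = 213.7400 cm/s


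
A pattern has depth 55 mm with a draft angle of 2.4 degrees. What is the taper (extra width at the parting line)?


Formula: taper = depth * tan(draft_angle)
tan(2.4 deg) = 0.0419124
taper = 55 mm * 0.0419124 = 2.3052 mm


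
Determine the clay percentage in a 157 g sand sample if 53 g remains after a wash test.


Formula: Clay% = (W_total - W_washed) / W_total * 100
Clay mass = 157 - 53 = 104 g
Clay% = 104 / 157 * 100 = 66.2420%

Final answer: 66.2420%


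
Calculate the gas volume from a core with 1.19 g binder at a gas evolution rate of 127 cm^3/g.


Formula: V_gas = W_binder * gas_evolution_rate
V = 1.19 g * 127 cm^3/g = 151.1300 cm^3

151.1300 cm^3


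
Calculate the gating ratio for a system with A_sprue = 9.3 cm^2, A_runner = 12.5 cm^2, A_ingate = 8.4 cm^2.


Sprue:Runner:Ingate = 1 : 12.5/9.3 : 8.4/9.3 = 1:1.34:0.90


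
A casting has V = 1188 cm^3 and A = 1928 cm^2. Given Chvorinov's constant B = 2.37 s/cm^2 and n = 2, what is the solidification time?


Formula: t_s = B * (V/A)^n  (Chvorinov's rule, n=2)
Modulus M = V/A = 1188/1928 = 0.616183 cm
M^2 = 0.616183^2 = 0.379681 cm^2
t_s = 2.37 * 0.379681 = 0.8998 s

Answer: 0.8998 s


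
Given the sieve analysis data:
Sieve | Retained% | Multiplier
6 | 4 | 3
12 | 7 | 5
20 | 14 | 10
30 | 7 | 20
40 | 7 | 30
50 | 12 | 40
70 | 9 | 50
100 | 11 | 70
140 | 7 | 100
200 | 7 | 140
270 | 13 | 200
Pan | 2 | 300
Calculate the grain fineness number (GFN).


Formula: GFN = sum(pct * multiplier) / sum(pct)
sum(pct * multiplier) = 7117
sum(pct) = 100
GFN = 7117 / 100 = 71.17

71.17


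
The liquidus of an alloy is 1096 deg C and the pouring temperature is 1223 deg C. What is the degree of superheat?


Formula: Superheat = T_pour - T_melt
Superheat = 1223 - 1096 = 127 deg C

127 deg C


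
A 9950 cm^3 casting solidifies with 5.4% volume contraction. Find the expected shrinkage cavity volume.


Formula: V_shrink = V_casting * shrinkage_pct / 100
V_shrink = 9950 cm^3 * 5.4 / 100 = 537.3000 cm^3

Final answer: 537.3000 cm^3


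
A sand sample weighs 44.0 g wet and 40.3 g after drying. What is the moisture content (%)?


Formula: MC = (W_wet - W_dry) / W_wet * 100
Water mass = 44.0 - 40.3 = 3.7 g
MC = 3.7 / 44.0 * 100 = 8.4091%

8.4091%


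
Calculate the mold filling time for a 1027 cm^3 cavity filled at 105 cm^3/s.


Formula: t_fill = V_mold / Q_flow
t = 1027 cm^3 / 105 cm^3/s = 9.7810 s


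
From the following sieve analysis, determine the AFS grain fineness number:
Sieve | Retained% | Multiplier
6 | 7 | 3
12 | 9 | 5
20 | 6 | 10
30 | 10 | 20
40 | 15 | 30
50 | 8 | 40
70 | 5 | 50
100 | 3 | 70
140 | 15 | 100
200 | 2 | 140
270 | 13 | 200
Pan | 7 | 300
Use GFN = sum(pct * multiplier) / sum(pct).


Formula: GFN = sum(pct * multiplier) / sum(pct)
sum(pct * multiplier) = 8036
sum(pct) = 100
GFN = 8036 / 100 = 80.36

Answer: 80.36


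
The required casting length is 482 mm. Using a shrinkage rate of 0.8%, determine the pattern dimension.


Formula: L_pattern = L_casting * (1 + shrinkage_rate/100)
Shrinkage factor = 1 + 0.8/100 = 1.008
L_pattern = 482 mm * 1.008 = 485.8560 mm

Answer: 485.8560 mm


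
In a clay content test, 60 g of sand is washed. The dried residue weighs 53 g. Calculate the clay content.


Formula: Clay% = (W_total - W_washed) / W_total * 100
Clay mass = 60 - 53 = 7 g
Clay% = 7 / 60 * 100 = 11.6667%

Final answer: 11.6667%


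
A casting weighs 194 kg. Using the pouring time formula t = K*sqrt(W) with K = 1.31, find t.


Formula: t = K * sqrt(W)
sqrt(W) = sqrt(194) = 13.92839
t = 1.31 * 13.92839 = 18.2462 s

Final answer: 18.2462 s


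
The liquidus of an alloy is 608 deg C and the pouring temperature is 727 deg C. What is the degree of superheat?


Formula: Superheat = T_pour - T_melt
Superheat = 727 - 608 = 119 deg C

119 deg C


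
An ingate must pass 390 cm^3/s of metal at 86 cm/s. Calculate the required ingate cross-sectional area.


Formula: A_ingate = Q / v  (continuity equation)
A = 390 cm^3/s / 86 cm/s = 4.5349 cm^2

4.5349 cm^2


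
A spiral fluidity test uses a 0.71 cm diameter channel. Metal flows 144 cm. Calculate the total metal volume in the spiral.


Formula: V = pi * (d/2)^2 * L  (cylinder volume)
Radius = 0.71/2 = 0.355 cm
V = pi * 0.355^2 * 144 = 57.0124 cm^3

Answer: 57.0124 cm^3


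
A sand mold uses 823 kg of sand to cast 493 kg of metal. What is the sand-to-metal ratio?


Formula: Sand-to-Metal Ratio = W_sand / W_metal
Ratio = 823 kg / 493 kg = 1.6694

Answer: 1.6694


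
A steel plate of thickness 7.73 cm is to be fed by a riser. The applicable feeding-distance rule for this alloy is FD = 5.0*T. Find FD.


Formula: FD = 5.0 * T  (riser feeding-distance rule)
FD = 5.0 * 7.73 cm = 38.6500 cm


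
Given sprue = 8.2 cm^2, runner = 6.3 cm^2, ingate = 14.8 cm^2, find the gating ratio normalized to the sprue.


Sprue:Runner:Ingate = 1 : 6.3/8.2 : 14.8/8.2 = 1:0.77:1.80

Answer: 1:0.77:1.80


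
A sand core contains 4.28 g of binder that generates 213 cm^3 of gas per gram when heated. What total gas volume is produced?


Formula: V_gas = W_binder * gas_evolution_rate
V = 4.28 g * 213 cm^3/g = 911.6400 cm^3

Final answer: 911.6400 cm^3


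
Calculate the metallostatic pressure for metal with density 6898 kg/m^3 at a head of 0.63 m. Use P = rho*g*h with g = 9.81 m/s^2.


Formula: P = rho * g * h
rho * g = 6898 * 9.81 = 67669.38 N/m^3
P = 67669.38 * 0.63 = 42631.7094 Pa

Final answer: 42631.7094 Pa


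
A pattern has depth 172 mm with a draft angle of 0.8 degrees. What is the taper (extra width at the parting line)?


Formula: taper = depth * tan(draft_angle)
tan(0.8 deg) = 0.0139635
taper = 172 mm * 0.0139635 = 2.4017 mm

Answer: 2.4017 mm


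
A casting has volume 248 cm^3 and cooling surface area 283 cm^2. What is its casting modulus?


Formula: Casting Modulus M = V / A
M = 248 cm^3 / 283 cm^2 = 0.8763 cm

Answer: 0.8763 cm


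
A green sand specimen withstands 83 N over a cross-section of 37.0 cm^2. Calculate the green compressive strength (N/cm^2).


Formula: Compressive Strength = Force / Area
Strength = 83 N / 37.0 cm^2 = 2.2432 N/cm^2

Answer: 2.2432 N/cm^2


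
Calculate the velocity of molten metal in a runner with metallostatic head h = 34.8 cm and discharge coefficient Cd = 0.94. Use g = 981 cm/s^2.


Formula: v = Cd * sqrt(2 * g * h)  (Torricelli with discharge coefficient)
2*g*h = 2 * 981 * 34.8 = 68277.6 cm^2/s^2
sqrt(68277.6) = 261.29983 cm/s
v = 0.94 * 261.29983 = 245.6218 cm/s

Answer: 245.6218 cm/s


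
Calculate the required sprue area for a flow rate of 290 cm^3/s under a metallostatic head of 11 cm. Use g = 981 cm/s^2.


Formula: v = sqrt(2*g*h), A = Q/v
Velocity: v = sqrt(2 * 981 * 11) = sqrt(21582) = 146.9081 cm/s
Sprue area: A = Q / v = 290 / 146.9081 = 1.9740 cm^2

Answer: 1.9740 cm^2


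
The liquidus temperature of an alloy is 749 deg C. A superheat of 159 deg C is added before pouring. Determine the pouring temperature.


Formula: T_pour = T_melt + Superheat
T_pour = 749 + 159 = 908 deg C


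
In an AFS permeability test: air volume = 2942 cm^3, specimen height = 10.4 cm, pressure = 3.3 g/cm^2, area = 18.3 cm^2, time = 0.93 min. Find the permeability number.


Formula: Permeability Number P = (V * H) / (p * A * t)
Numerator: V * H = 2942 * 10.4 = 30596.8
Denominator: p * A * t = 3.3 * 18.3 * 0.93 = 56.1627
P = 30596.8 / 56.1627 = 544.7886

Answer: 544.7886


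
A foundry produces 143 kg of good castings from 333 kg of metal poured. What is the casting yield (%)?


Formula: Casting Yield = (W_good / W_total) * 100
Yield = (143 kg / 333 kg) * 100 = 42.9429%

Final answer: 42.9429%


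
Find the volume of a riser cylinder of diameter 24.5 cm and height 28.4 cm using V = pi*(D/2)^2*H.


Formula: V = pi * (D/2)^2 * H  (cylinder volume)
Radius = D/2 = 24.5/2 = 12.25 cm
V = pi * 12.25^2 * 28.4 = 13388.7610 cm^3

13388.7610 cm^3


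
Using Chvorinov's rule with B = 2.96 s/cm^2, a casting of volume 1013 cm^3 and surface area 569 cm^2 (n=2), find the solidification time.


Formula: t_s = B * (V/A)^n  (Chvorinov's rule, n=2)
Modulus M = V/A = 1013/569 = 1.780316 cm
M^2 = 1.780316^2 = 3.169525 cm^2
t_s = 2.96 * 3.169525 = 9.3818 s

Answer: 9.3818 s


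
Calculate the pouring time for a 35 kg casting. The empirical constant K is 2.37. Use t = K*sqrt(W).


Formula: t = K * sqrt(W)
sqrt(W) = sqrt(35) = 5.91608
t = 2.37 * 5.91608 = 14.0211 s


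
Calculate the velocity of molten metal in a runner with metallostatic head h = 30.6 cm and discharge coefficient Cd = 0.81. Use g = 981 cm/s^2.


Formula: v = Cd * sqrt(2 * g * h)  (Torricelli with discharge coefficient)
2*g*h = 2 * 981 * 30.6 = 60037.2 cm^2/s^2
sqrt(60037.2) = 245.02490 cm/s
v = 0.81 * 245.02490 = 198.4702 cm/s

Final answer: 198.4702 cm/s


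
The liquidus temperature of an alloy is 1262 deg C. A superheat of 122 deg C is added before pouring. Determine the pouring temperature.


Formula: T_pour = T_melt + Superheat
T_pour = 1262 + 122 = 1384 deg C

Answer: 1384 deg C


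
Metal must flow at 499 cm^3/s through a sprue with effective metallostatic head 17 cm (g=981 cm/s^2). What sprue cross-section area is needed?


Formula: v = sqrt(2*g*h), A = Q/v
Velocity: v = sqrt(2 * 981 * 17) = sqrt(33354) = 182.6308 cm/s
Sprue area: A = Q / v = 499 / 182.6308 = 2.7323 cm^2

2.7323 cm^2


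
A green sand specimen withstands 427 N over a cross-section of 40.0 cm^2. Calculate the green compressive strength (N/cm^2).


Formula: Compressive Strength = Force / Area
Strength = 427 N / 40.0 cm^2 = 10.6750 N/cm^2


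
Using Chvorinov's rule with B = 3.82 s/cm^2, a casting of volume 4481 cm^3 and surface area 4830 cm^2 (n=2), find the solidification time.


Formula: t_s = B * (V/A)^n  (Chvorinov's rule, n=2)
Modulus M = V/A = 4481/4830 = 0.927743 cm
M^2 = 0.927743^2 = 0.860707 cm^2
t_s = 3.82 * 0.860707 = 3.2879 s

3.2879 s


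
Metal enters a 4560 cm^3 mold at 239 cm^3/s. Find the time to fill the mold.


Formula: t_fill = V_mold / Q_flow
t = 4560 cm^3 / 239 cm^3/s = 19.0795 s

Final answer: 19.0795 s


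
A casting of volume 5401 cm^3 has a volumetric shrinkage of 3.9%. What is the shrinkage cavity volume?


Formula: V_shrink = V_casting * shrinkage_pct / 100
V_shrink = 5401 cm^3 * 3.9 / 100 = 210.6390 cm^3

210.6390 cm^3


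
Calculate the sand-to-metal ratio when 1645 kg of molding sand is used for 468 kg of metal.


Formula: Sand-to-Metal Ratio = W_sand / W_metal
Ratio = 1645 kg / 468 kg = 3.5150

3.5150


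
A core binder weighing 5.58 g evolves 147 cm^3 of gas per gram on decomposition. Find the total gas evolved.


Formula: V_gas = W_binder * gas_evolution_rate
V = 5.58 g * 147 cm^3/g = 820.2600 cm^3

820.2600 cm^3


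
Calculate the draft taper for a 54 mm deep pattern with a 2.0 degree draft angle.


Formula: taper = depth * tan(draft_angle)
tan(2.0 deg) = 0.0349208
taper = 54 mm * 0.0349208 = 1.8857 mm

Final answer: 1.8857 mm


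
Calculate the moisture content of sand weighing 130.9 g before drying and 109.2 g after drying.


Formula: MC = (W_wet - W_dry) / W_wet * 100
Water mass = 130.9 - 109.2 = 21.7 g
MC = 21.7 / 130.9 * 100 = 16.5775%


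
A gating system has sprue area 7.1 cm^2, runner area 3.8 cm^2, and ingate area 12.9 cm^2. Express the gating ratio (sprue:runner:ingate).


Sprue:Runner:Ingate = 1 : 3.8/7.1 : 12.9/7.1 = 1:0.54:1.82

Answer: 1:0.54:1.82


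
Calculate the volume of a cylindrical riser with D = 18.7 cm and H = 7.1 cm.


Formula: V = pi * (D/2)^2 * H  (cylinder volume)
Radius = D/2 = 18.7/2 = 9.35 cm
V = pi * 9.35^2 * 7.1 = 1949.9858 cm^3

Answer: 1949.9858 cm^3


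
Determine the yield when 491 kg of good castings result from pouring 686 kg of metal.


Formula: Casting Yield = (W_good / W_total) * 100
Yield = (491 kg / 686 kg) * 100 = 71.5743%

Final answer: 71.5743%


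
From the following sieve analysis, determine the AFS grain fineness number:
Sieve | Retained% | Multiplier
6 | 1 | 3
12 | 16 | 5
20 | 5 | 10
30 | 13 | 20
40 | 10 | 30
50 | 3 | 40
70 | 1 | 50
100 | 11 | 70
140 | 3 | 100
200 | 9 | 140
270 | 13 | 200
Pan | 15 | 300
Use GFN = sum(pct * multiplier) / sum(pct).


Formula: GFN = sum(pct * multiplier) / sum(pct)
sum(pct * multiplier) = 10293
sum(pct) = 100
GFN = 10293 / 100 = 102.93

Final answer: 102.93


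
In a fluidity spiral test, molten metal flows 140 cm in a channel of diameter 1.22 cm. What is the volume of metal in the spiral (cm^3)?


Formula: V = pi * (d/2)^2 * L  (cylinder volume)
Radius = 1.22/2 = 0.61 cm
V = pi * 0.61^2 * 140 = 163.6581 cm^3

Answer: 163.6581 cm^3


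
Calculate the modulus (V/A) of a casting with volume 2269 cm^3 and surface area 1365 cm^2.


Formula: Casting Modulus M = V / A
M = 2269 cm^3 / 1365 cm^2 = 1.6623 cm

Final answer: 1.6623 cm


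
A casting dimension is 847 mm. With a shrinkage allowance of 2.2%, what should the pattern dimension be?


Formula: L_pattern = L_casting * (1 + shrinkage_rate/100)
Shrinkage factor = 1 + 2.2/100 = 1.022
L_pattern = 847 mm * 1.022 = 865.6340 mm

Final answer: 865.6340 mm


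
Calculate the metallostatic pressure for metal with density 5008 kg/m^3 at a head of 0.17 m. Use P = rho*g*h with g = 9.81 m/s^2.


Formula: P = rho * g * h
rho * g = 5008 * 9.81 = 49128.48 N/m^3
P = 49128.48 * 0.17 = 8351.8416 Pa


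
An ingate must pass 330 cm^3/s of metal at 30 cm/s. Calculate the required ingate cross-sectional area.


Formula: A_ingate = Q / v  (continuity equation)
A = 330 cm^3/s / 30 cm/s = 11.0000 cm^2

Answer: 11.0000 cm^2


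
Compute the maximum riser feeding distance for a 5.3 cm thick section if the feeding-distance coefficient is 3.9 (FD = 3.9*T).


Formula: FD = 3.9 * T  (riser feeding-distance rule)
FD = 3.9 * 5.3 cm = 20.6700 cm


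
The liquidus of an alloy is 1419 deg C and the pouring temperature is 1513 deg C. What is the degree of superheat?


Formula: Superheat = T_pour - T_melt
Superheat = 1513 - 1419 = 94 deg C


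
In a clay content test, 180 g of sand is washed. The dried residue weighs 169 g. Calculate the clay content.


Formula: Clay% = (W_total - W_washed) / W_total * 100
Clay mass = 180 - 169 = 11 g
Clay% = 11 / 180 * 100 = 6.1111%

Final answer: 6.1111%


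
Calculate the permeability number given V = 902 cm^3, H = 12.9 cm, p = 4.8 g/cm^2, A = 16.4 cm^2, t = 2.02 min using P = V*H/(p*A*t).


Formula: Permeability Number P = (V * H) / (p * A * t)
Numerator: V * H = 902 * 12.9 = 11635.8
Denominator: p * A * t = 4.8 * 16.4 * 2.02 = 159.0144
P = 11635.8 / 159.0144 = 73.1745


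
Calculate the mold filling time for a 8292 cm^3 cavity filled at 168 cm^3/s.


Formula: t_fill = V_mold / Q_flow
t = 8292 cm^3 / 168 cm^3/s = 49.3571 s


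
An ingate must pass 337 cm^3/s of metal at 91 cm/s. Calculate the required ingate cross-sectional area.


Formula: A_ingate = Q / v  (continuity equation)
A = 337 cm^3/s / 91 cm/s = 3.7033 cm^2


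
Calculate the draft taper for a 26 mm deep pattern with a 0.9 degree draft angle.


Formula: taper = depth * tan(draft_angle)
tan(0.9 deg) = 0.0157093
taper = 26 mm * 0.0157093 = 0.4084 mm


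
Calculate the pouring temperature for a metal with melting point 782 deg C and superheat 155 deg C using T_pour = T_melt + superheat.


Formula: T_pour = T_melt + Superheat
T_pour = 782 + 155 = 937 deg C

Answer: 937 deg C


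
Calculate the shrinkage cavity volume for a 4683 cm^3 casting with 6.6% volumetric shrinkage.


Formula: V_shrink = V_casting * shrinkage_pct / 100
V_shrink = 4683 cm^3 * 6.6 / 100 = 309.0780 cm^3

309.0780 cm^3


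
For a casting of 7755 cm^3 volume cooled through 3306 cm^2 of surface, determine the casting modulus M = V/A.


Formula: Casting Modulus M = V / A
M = 7755 cm^3 / 3306 cm^2 = 2.3457 cm

2.3457 cm


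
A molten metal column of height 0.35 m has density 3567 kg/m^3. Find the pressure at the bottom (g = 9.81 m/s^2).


Formula: P = rho * g * h
rho * g = 3567 * 9.81 = 34992.27 N/m^3
P = 34992.27 * 0.35 = 12247.2945 Pa

12247.2945 Pa


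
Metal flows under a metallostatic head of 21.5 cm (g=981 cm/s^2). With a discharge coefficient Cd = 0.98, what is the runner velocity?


Formula: v = Cd * sqrt(2 * g * h)  (Torricelli with discharge coefficient)
2*g*h = 2 * 981 * 21.5 = 42183.0 cm^2/s^2
sqrt(42183.0) = 205.38500 cm/s
v = 0.98 * 205.38500 = 201.2773 cm/s


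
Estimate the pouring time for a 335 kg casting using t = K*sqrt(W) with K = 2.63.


Formula: t = K * sqrt(W)
sqrt(W) = sqrt(335) = 18.30301
t = 2.63 * 18.30301 = 48.1369 s

Final answer: 48.1369 s


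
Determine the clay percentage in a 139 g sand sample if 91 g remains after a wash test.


Formula: Clay% = (W_total - W_washed) / W_total * 100
Clay mass = 139 - 91 = 48 g
Clay% = 48 / 139 * 100 = 34.5324%

Final answer: 34.5324%


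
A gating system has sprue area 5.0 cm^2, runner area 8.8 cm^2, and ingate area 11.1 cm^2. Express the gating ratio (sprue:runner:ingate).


Sprue:Runner:Ingate = 1 : 8.8/5.0 : 11.1/5.0 = 1:1.76:2.22


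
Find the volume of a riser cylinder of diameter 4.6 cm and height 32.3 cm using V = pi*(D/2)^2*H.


Formula: V = pi * (D/2)^2 * H  (cylinder volume)
Radius = D/2 = 4.6/2 = 2.3 cm
V = pi * 2.3^2 * 32.3 = 536.7945 cm^3


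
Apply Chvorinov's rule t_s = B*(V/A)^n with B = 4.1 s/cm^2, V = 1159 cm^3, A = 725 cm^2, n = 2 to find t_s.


Formula: t_s = B * (V/A)^n  (Chvorinov's rule, n=2)
Modulus M = V/A = 1159/725 = 1.598621 cm
M^2 = 1.598621^2 = 2.555589 cm^2
t_s = 4.1 * 2.555589 = 10.4779 s

Answer: 10.4779 s


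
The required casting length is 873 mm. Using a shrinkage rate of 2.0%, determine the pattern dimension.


Formula: L_pattern = L_casting * (1 + shrinkage_rate/100)
Shrinkage factor = 1 + 2.0/100 = 1.02
L_pattern = 873 mm * 1.02 = 890.4600 mm

Final answer: 890.4600 mm


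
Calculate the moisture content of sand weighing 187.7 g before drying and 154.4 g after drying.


Formula: MC = (W_wet - W_dry) / W_wet * 100
Water mass = 187.7 - 154.4 = 33.3 g
MC = 33.3 / 187.7 * 100 = 17.7411%

Answer: 17.7411%


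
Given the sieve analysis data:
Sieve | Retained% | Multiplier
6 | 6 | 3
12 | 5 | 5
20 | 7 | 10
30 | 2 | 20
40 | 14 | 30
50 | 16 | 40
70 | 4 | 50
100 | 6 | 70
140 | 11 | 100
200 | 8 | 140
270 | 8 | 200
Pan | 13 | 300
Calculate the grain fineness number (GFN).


Formula: GFN = sum(pct * multiplier) / sum(pct)
sum(pct * multiplier) = 9553
sum(pct) = 100
GFN = 9553 / 100 = 95.53

95.53


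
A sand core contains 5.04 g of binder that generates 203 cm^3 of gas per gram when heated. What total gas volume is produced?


Formula: V_gas = W_binder * gas_evolution_rate
V = 5.04 g * 203 cm^3/g = 1023.1200 cm^3

1023.1200 cm^3


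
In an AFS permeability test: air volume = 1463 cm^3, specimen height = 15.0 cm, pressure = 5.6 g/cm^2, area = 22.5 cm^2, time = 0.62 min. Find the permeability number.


Formula: Permeability Number P = (V * H) / (p * A * t)
Numerator: V * H = 1463 * 15.0 = 21945.0
Denominator: p * A * t = 5.6 * 22.5 * 0.62 = 78.12
P = 21945.0 / 78.12 = 280.9140

280.9140


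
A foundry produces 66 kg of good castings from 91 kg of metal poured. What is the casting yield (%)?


Formula: Casting Yield = (W_good / W_total) * 100
Yield = (66 kg / 91 kg) * 100 = 72.5275%

72.5275%


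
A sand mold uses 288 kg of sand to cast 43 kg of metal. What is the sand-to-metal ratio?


Formula: Sand-to-Metal Ratio = W_sand / W_metal
Ratio = 288 kg / 43 kg = 6.6977

Answer: 6.6977


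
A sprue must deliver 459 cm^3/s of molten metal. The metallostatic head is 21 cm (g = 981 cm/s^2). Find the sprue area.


Formula: v = sqrt(2*g*h), A = Q/v
Velocity: v = sqrt(2 * 981 * 21) = sqrt(41202) = 202.9828 cm/s
Sprue area: A = Q / v = 459 / 202.9828 = 2.2613 cm^2

2.2613 cm^2


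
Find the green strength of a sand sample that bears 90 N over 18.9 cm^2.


Formula: Compressive Strength = Force / Area
Strength = 90 N / 18.9 cm^2 = 4.7619 N/cm^2


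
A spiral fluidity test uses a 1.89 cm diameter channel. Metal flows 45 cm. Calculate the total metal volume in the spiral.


Formula: V = pi * (d/2)^2 * L  (cylinder volume)
Radius = 1.89/2 = 0.945 cm
V = pi * 0.945^2 * 45 = 126.2484 cm^3

126.2484 cm^3


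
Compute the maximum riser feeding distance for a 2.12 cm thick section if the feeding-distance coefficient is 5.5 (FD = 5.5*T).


Formula: FD = 5.5 * T  (riser feeding-distance rule)
FD = 5.5 * 2.12 cm = 11.6600 cm

Final answer: 11.6600 cm


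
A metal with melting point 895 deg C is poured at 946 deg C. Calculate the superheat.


Formula: Superheat = T_pour - T_melt
Superheat = 946 - 895 = 51 deg C

Answer: 51 deg C


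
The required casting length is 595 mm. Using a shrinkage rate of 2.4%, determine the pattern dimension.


Formula: L_pattern = L_casting * (1 + shrinkage_rate/100)
Shrinkage factor = 1 + 2.4/100 = 1.024
L_pattern = 595 mm * 1.024 = 609.2800 mm

Answer: 609.2800 mm


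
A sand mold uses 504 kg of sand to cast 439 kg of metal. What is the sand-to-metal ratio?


Formula: Sand-to-Metal Ratio = W_sand / W_metal
Ratio = 504 kg / 439 kg = 1.1481

1.1481


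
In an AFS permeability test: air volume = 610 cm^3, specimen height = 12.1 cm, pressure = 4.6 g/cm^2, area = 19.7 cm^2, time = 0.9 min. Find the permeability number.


Formula: Permeability Number P = (V * H) / (p * A * t)
Numerator: V * H = 610 * 12.1 = 7381.0
Denominator: p * A * t = 4.6 * 19.7 * 0.9 = 81.558
P = 7381.0 / 81.558 = 90.5000


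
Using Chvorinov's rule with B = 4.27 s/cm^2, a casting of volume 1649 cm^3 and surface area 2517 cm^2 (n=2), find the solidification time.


Formula: t_s = B * (V/A)^n  (Chvorinov's rule, n=2)
Modulus M = V/A = 1649/2517 = 0.655145 cm
M^2 = 0.655145^2 = 0.429215 cm^2
t_s = 4.27 * 0.429215 = 1.8327 s

Final answer: 1.8327 s


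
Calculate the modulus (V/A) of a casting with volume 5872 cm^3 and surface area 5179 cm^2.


Formula: Casting Modulus M = V / A
M = 5872 cm^3 / 5179 cm^2 = 1.1338 cm

1.1338 cm


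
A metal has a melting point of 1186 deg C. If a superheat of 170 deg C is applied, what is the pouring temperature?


Formula: T_pour = T_melt + Superheat
T_pour = 1186 + 170 = 1356 deg C

1356 deg C


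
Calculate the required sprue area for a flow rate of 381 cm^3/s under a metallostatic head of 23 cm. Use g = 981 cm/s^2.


Formula: v = sqrt(2*g*h), A = Q/v
Velocity: v = sqrt(2 * 981 * 23) = sqrt(45126) = 212.4288 cm/s
Sprue area: A = Q / v = 381 / 212.4288 = 1.7935 cm^2


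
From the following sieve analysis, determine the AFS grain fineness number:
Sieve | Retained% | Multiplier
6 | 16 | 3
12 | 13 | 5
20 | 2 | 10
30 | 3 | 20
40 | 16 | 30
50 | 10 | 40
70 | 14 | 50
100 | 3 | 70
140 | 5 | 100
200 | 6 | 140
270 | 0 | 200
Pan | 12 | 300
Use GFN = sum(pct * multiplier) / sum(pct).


Formula: GFN = sum(pct * multiplier) / sum(pct)
sum(pct * multiplier) = 6923
sum(pct) = 100
GFN = 6923 / 100 = 69.23

69.23


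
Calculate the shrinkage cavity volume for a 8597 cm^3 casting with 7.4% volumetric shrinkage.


Formula: V_shrink = V_casting * shrinkage_pct / 100
V_shrink = 8597 cm^3 * 7.4 / 100 = 636.1780 cm^3

Final answer: 636.1780 cm^3


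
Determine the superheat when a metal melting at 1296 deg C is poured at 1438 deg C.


Formula: Superheat = T_pour - T_melt
Superheat = 1438 - 1296 = 142 deg C


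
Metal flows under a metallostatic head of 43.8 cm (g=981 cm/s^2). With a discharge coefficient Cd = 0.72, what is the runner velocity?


Formula: v = Cd * sqrt(2 * g * h)  (Torricelli with discharge coefficient)
2*g*h = 2 * 981 * 43.8 = 85935.6 cm^2/s^2
sqrt(85935.6) = 293.14774 cm/s
v = 0.72 * 293.14774 = 211.0664 cm/s

Answer: 211.0664 cm/s


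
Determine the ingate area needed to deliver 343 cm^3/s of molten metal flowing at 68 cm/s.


Formula: A_ingate = Q / v  (continuity equation)
A = 343 cm^3/s / 68 cm/s = 5.0441 cm^2


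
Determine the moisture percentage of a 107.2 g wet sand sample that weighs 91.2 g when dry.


Formula: MC = (W_wet - W_dry) / W_wet * 100
Water mass = 107.2 - 91.2 = 16.0 g
MC = 16.0 / 107.2 * 100 = 14.9254%

Answer: 14.9254%


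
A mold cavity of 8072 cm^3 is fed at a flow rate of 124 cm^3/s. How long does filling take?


Formula: t_fill = V_mold / Q_flow
t = 8072 cm^3 / 124 cm^3/s = 65.0968 s

Final answer: 65.0968 s


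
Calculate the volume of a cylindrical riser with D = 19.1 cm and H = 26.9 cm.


Formula: V = pi * (D/2)^2 * H  (cylinder volume)
Radius = D/2 = 19.1/2 = 9.55 cm
V = pi * 9.55^2 * 26.9 = 7707.4177 cm^3

Final answer: 7707.4177 cm^3


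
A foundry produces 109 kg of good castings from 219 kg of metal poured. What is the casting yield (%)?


Formula: Casting Yield = (W_good / W_total) * 100
Yield = (109 kg / 219 kg) * 100 = 49.7717%

49.7717%


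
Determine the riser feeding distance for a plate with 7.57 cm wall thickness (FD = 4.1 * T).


Formula: FD = 4.1 * T  (riser feeding-distance rule)
FD = 4.1 * 7.57 cm = 31.0370 cm

31.0370 cm


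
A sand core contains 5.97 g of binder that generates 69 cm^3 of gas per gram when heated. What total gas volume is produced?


Formula: V_gas = W_binder * gas_evolution_rate
V = 5.97 g * 69 cm^3/g = 411.9300 cm^3

Final answer: 411.9300 cm^3


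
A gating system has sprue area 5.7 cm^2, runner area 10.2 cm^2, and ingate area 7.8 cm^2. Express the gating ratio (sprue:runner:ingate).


Sprue:Runner:Ingate = 1 : 10.2/5.7 : 7.8/5.7 = 1:1.79:1.37

Final answer: 1:1.79:1.37


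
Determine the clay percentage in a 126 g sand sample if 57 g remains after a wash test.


Formula: Clay% = (W_total - W_washed) / W_total * 100
Clay mass = 126 - 57 = 69 g
Clay% = 69 / 126 * 100 = 54.7619%

Final answer: 54.7619%


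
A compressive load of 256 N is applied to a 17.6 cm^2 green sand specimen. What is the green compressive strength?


Formula: Compressive Strength = Force / Area
Strength = 256 N / 17.6 cm^2 = 14.5455 N/cm^2

Answer: 14.5455 N/cm^2


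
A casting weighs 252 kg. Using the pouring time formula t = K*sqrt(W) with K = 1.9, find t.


Formula: t = K * sqrt(W)
sqrt(W) = sqrt(252) = 15.87451
t = 1.9 * 15.87451 = 30.1616 s

Answer: 30.1616 s


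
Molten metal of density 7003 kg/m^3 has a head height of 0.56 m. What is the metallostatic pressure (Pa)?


Formula: P = rho * g * h
rho * g = 7003 * 9.81 = 68699.43 N/m^3
P = 68699.43 * 0.56 = 38471.6808 Pa

Answer: 38471.6808 Pa


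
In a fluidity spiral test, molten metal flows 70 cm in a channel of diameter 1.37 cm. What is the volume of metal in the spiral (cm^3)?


Formula: V = pi * (d/2)^2 * L  (cylinder volume)
Radius = 1.37/2 = 0.685 cm
V = pi * 0.685^2 * 70 = 103.1880 cm^3

103.1880 cm^3


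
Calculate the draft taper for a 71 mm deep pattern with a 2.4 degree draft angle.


Formula: taper = depth * tan(draft_angle)
tan(2.4 deg) = 0.0419124
taper = 71 mm * 0.0419124 = 2.9758 mm

Final answer: 2.9758 mm


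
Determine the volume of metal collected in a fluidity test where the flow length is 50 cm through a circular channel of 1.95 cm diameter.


Formula: V = pi * (d/2)^2 * L  (cylinder volume)
Radius = 1.95/2 = 0.975 cm
V = pi * 0.975^2 * 50 = 149.3238 cm^3

Answer: 149.3238 cm^3


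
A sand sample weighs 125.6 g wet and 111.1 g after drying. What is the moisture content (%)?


Formula: MC = (W_wet - W_dry) / W_wet * 100
Water mass = 125.6 - 111.1 = 14.5 g
MC = 14.5 / 125.6 * 100 = 11.5446%

Final answer: 11.5446%


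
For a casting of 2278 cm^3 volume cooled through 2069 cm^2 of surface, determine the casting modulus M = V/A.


Formula: Casting Modulus M = V / A
M = 2278 cm^3 / 2069 cm^2 = 1.1010 cm


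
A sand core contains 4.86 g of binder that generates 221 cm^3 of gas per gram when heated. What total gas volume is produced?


Formula: V_gas = W_binder * gas_evolution_rate
V = 4.86 g * 221 cm^3/g = 1074.0600 cm^3


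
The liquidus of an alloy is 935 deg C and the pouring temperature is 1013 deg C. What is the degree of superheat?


Formula: Superheat = T_pour - T_melt
Superheat = 1013 - 935 = 78 deg C


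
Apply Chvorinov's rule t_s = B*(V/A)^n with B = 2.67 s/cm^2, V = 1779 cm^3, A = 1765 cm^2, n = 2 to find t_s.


Formula: t_s = B * (V/A)^n  (Chvorinov's rule, n=2)
Modulus M = V/A = 1779/1765 = 1.007932 cm
M^2 = 1.007932^2 = 1.015927 cm^2
t_s = 2.67 * 1.015927 = 2.7125 s

Answer: 2.7125 s


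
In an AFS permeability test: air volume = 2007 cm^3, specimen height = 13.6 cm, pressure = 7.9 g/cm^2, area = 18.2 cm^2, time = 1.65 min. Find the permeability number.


Formula: Permeability Number P = (V * H) / (p * A * t)
Numerator: V * H = 2007 * 13.6 = 27295.2
Denominator: p * A * t = 7.9 * 18.2 * 1.65 = 237.237
P = 27295.2 / 237.237 = 115.0546

115.0546


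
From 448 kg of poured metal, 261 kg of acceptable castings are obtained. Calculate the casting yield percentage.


Formula: Casting Yield = (W_good / W_total) * 100
Yield = (261 kg / 448 kg) * 100 = 58.2589%

Answer: 58.2589%


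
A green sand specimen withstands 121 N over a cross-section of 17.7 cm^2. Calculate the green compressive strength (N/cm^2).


Formula: Compressive Strength = Force / Area
Strength = 121 N / 17.7 cm^2 = 6.8362 N/cm^2

Answer: 6.8362 N/cm^2


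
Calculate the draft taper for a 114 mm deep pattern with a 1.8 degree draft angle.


Formula: taper = depth * tan(draft_angle)
tan(1.8 deg) = 0.0314263
taper = 114 mm * 0.0314263 = 3.5826 mm

Answer: 3.5826 mm


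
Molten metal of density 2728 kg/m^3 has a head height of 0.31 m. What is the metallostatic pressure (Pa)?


Formula: P = rho * g * h
rho * g = 2728 * 9.81 = 26761.68 N/m^3
P = 26761.68 * 0.31 = 8296.1208 Pa

Answer: 8296.1208 Pa


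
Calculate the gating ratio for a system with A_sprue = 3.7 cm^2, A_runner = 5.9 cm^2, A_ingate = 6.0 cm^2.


Sprue:Runner:Ingate = 1 : 5.9/3.7 : 6.0/3.7 = 1:1.59:1.62

Final answer: 1:1.59:1.62


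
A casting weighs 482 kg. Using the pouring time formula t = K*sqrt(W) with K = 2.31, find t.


Formula: t = K * sqrt(W)
sqrt(W) = sqrt(482) = 21.95450
t = 2.31 * 21.95450 = 50.7149 s

50.7149 s


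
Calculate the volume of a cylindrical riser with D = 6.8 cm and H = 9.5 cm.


Formula: V = pi * (D/2)^2 * H  (cylinder volume)
Radius = D/2 = 6.8/2 = 3.4 cm
V = pi * 3.4^2 * 9.5 = 345.0097 cm^3

Final answer: 345.0097 cm^3


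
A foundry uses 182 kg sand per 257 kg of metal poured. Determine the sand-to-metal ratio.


Formula: Sand-to-Metal Ratio = W_sand / W_metal
Ratio = 182 kg / 257 kg = 0.7082

0.7082


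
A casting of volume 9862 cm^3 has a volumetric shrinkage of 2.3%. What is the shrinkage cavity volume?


Formula: V_shrink = V_casting * shrinkage_pct / 100
V_shrink = 9862 cm^3 * 2.3 / 100 = 226.8260 cm^3


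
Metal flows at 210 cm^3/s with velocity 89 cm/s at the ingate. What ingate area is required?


Formula: A_ingate = Q / v  (continuity equation)
A = 210 cm^3/s / 89 cm/s = 2.3596 cm^2

Answer: 2.3596 cm^2


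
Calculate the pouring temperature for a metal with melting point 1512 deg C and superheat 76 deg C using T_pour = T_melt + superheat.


Formula: T_pour = T_melt + Superheat
T_pour = 1512 + 76 = 1588 deg C

Answer: 1588 deg C


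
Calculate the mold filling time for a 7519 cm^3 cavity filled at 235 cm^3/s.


Formula: t_fill = V_mold / Q_flow
t = 7519 cm^3 / 235 cm^3/s = 31.9957 s

Answer: 31.9957 s


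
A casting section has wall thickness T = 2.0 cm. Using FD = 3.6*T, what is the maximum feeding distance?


Formula: FD = 3.6 * T  (riser feeding-distance rule)
FD = 3.6 * 2.0 cm = 7.2000 cm

7.2000 cm


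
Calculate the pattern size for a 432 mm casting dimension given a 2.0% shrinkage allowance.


Formula: L_pattern = L_casting * (1 + shrinkage_rate/100)
Shrinkage factor = 1 + 2.0/100 = 1.02
L_pattern = 432 mm * 1.02 = 440.6400 mm
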